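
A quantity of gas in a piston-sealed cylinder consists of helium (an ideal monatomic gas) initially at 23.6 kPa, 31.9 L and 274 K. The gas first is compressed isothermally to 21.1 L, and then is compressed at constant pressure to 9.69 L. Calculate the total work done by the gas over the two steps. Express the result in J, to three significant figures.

W_total ≈ -718 J

Step 1 (isothermal): W = P₁V₁ ln(V₂/V₁) = (752.8) ln(21.1/31.9) = -311.2 J.
After step 1: P = 35.68 kPa, V = 21.1 L, T = 274 K.
Step 2 (isobaric): W = PΔV = (35.68 kPa)(9.69 − 21.1 L) = -407.1 J.
W_total = -311.2 − 407.1 = -718.3 J.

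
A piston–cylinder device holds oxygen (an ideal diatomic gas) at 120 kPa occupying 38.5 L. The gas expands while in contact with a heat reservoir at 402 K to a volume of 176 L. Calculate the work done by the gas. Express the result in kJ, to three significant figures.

W ≈ 7.02 kJ

Isothermal: W = nRT ln(V₂/V₁) = P₁V₁ ln(V₂/V₁).
P₁V₁ = (120 kPa)(38.5 L) = 4620 J.
W = 4620 × ln(176/38.5) = 4620 × 1.52
W_by_gas = 7022 J.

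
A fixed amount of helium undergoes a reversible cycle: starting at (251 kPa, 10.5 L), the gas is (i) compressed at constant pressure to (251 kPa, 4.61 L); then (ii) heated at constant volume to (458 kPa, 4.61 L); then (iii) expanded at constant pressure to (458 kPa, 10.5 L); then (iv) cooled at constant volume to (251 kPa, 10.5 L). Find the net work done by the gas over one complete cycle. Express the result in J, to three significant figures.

Constant-volume legs do no work.
W(i) = (251)(4.61 − 10.5) = -1478 J; W(iii) = (458)(10.5 − 4.61) = 2698 J.
W_net = -1478 + 2698 = 1219 J (the clockwise enclosed area).

W_net ≈ 1220 J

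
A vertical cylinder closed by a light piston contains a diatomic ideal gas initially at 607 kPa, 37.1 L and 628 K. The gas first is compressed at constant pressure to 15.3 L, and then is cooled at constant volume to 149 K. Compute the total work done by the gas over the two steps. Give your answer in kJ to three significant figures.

W_total ≈ -13.2 kJ

Step 1 (isobaric): W = PΔV = (607 kPa)(15.3 − 37.1 L) = -13233 J.
Step 2 (isochoric): W = 0 (constant volume).
W_total = -13233 + 0 = -13233 J.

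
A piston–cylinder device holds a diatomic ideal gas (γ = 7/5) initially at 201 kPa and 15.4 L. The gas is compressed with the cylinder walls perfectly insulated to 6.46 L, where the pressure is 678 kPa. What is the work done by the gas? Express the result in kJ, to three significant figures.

Adiabatic: W = (P₁V₁ − P₂V₂)/(γ − 1) with γ = 7/5.
P₁V₁ = 3095 J, P₂V₂ = 4380 J.
W = (3095 − 4380) / 0.4 = -3211 J.

W ≈ -3.21 kJ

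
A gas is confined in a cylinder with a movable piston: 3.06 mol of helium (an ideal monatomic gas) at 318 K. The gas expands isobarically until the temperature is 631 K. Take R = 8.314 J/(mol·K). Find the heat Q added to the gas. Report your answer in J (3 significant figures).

Q ≈ 19900 J

Isobaric: W = nRΔT = (3.06)(8.314)(313) = 7963 J.
ΔU = nCᵥΔT with Cᵥ = 3R/2: ΔU = (3.06)(12.47)(313) = 11944 J.
Q = ΔU + W = 11944 + 7963 = 19907 J.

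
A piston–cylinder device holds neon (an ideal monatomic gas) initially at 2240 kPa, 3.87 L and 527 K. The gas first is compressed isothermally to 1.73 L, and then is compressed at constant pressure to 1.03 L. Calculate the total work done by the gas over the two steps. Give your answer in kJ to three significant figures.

Step 1 (isothermal): W = P₁V₁ ln(V₂/V₁) = (8669) ln(1.73/3.87) = -6980 J.
After step 1: P = 5011 kPa, V = 1.73 L, T = 527 K.
Step 2 (isobaric): W = PΔV = (5011 kPa)(1.03 − 1.73 L) = -3508 J.
W_total = -6980 − 3508 = -10487 J.

W_total ≈ -10.5 kJ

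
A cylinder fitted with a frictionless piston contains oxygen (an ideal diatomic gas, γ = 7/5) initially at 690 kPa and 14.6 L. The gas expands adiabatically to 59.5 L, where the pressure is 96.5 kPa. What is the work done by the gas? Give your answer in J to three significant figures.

W ≈ 10800 J

Adiabatic: W = (P₁V₁ − P₂V₂)/(γ − 1) with γ = 7/5.
P₁V₁ = 10074 J, P₂V₂ = 5742 J.
W = (10074 − 5742) / 0.4 = 10831 J.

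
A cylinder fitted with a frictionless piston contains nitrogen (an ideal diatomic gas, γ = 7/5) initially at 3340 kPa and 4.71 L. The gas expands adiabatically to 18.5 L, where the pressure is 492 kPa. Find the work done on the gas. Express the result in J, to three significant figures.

W ≈ -16600 J

Adiabatic: W = (P₁V₁ − P₂V₂)/(γ − 1) with γ = 7/5.
P₁V₁ = 15731 J, P₂V₂ = 9102 J.
W = (15731 − 9102) / 0.4 = 16574 J.
Work on gas = −W_by = -16574 J.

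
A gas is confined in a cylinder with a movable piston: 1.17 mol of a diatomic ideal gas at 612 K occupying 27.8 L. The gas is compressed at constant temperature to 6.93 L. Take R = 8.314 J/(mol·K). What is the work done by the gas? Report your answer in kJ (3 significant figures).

Isothermal: W = nRT ln(V₂/V₁).
W = (1.17)(8.314)(612) × ln(6.93/27.8)
  = 5953 × -1.389
W_by_gas = -8270 J.

W ≈ -8.27 kJ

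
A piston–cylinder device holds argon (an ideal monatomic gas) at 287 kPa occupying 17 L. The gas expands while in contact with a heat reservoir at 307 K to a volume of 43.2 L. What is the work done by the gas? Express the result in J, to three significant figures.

W ≈ 4550 J

Isothermal: W = nRT ln(V₂/V₁) = P₁V₁ ln(V₂/V₁).
P₁V₁ = (287 kPa)(17 L) = 4879 J.
W = 4879 × ln(43.2/17) = 4879 × 0.9326
W_by_gas = 4550 J.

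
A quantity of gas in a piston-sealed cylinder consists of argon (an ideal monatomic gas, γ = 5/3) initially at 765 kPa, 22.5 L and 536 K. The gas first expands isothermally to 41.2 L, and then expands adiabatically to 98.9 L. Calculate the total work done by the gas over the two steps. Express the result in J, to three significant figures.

Step 1 (isothermal): W = P₁V₁ ln(V₂/V₁) = (17212) ln(41.2/22.5) = 10412 J.
After step 1: P = 417.8 kPa, V = 41.2 L, T = 536 K.
Step 2 (adiabatic): W = (P₁V₁ − P₂V₂)/(γ−1) = (17212 − 9601)/0.667 = 11417 J.
W_total = 10412 + 11417 = 21830 J.

W_total ≈ 21800 J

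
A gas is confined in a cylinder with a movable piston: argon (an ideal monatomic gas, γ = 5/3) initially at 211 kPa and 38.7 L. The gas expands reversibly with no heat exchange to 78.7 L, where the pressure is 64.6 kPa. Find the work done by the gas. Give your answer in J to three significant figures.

Adiabatic: W = (P₁V₁ − P₂V₂)/(γ − 1) with γ = 5/3.
P₁V₁ = 8166 J, P₂V₂ = 5084 J.
W = (8166 − 5084) / 0.6667 = 4623 J.

W ≈ 4620 J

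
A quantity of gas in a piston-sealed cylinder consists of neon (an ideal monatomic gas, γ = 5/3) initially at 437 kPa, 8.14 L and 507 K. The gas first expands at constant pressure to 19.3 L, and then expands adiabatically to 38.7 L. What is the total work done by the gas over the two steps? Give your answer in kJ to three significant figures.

W_total ≈ 9.57 kJ

Step 1 (isobaric): W = PΔV = (437 kPa)(19.3 − 8.14 L) = 4877 J.
After step 1: P = 437 kPa, V = 19.3 L, T = 1202 K.
Step 2 (adiabatic): W = (P₁V₁ − P₂V₂)/(γ−1) = (8434 − 5304)/0.667 = 4695 J.
W_total = 4877 + 4695 = 9572 J.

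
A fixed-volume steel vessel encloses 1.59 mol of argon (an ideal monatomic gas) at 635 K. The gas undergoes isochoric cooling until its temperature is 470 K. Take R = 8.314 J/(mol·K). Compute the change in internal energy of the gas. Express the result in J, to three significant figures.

ΔU ≈ -3270 J

Constant volume ⇒ W = 0, so Q = ΔU = nCᵥΔT with Cᵥ = 3R/2 = 12.47 J/(mol·K).
ΔU = (1.59)(12.47)(470 − 635) = -3272 J.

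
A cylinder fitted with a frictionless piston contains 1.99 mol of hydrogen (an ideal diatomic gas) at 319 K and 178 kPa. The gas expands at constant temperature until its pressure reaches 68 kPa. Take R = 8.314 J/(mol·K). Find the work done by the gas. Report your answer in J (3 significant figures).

W ≈ 5080 J

Isothermal process: W = nRT ln(V₂/V₁) = nRT ln(P₁/P₂).
W = (1.99)(8.314)(319) × ln(178/68)
  = 5278 × ln(2.618) = 5278 × 0.9623
W_by_gas = 5079 J.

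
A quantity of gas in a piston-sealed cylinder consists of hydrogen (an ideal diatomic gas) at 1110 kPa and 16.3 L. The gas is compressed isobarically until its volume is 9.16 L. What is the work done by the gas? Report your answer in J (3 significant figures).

Isobaric: W = P ΔV.
W = (1110 kPa)(9.16 − 16.3 L) = (1110)(-7.14) = -7925 J.

W ≈ -7930 J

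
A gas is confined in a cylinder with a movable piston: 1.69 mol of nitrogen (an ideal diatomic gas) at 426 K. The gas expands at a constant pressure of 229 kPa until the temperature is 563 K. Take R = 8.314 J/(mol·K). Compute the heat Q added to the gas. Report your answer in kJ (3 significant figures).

Isobaric: W = nRΔT = (1.69)(8.314)(137) = 1925 J.
ΔU = nCᵥΔT with Cᵥ = 5R/2: ΔU = (1.69)(20.79)(137) = 4812 J.
Q = ΔU + W = 4812 + 1925 = 6737 J.

Q ≈ 6.74 kJ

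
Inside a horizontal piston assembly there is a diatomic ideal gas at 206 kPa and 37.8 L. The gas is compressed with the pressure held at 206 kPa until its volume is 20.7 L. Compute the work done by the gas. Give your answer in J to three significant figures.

Isobaric: W = P ΔV.
W = (206 kPa)(20.7 − 37.8 L) = (206)(-17.1) = -3523 J.

W ≈ -3520 J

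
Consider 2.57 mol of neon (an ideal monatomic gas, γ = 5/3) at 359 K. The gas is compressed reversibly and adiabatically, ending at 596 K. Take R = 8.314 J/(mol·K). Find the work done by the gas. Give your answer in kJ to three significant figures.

W ≈ -7.60 kJ

Adiabatic ⇒ Q = 0, so W_by = −ΔU = nCᵥ(T₁ − T₂).
Cᵥ = 3R/2 = 12.47 J/(mol·K).
W = (2.57)(12.47)(359 − 596) = -7596 J.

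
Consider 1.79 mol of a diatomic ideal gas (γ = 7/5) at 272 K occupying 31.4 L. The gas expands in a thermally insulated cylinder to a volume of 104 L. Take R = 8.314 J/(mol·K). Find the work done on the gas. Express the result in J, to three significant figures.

Adiabatic: TV^(γ−1) = const with γ = 7/5.
T₂ = T₁ (V₁/V₂)^(γ−1) = 272 × (31.4/104)^0.4 = 272 × 0.6194 = 168.5 K.
W_by = nCᵥ(T₁ − T₂) = (1.79)(20.79)(272 − 168.5) = 3852 J.
Work on gas = −W_by = -3852 J.

W ≈ -3850 J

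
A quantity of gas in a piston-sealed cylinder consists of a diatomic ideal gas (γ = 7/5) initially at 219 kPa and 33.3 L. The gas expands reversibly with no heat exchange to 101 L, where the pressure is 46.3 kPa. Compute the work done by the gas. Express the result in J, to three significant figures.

Adiabatic: W = (P₁V₁ − P₂V₂)/(γ − 1) with γ = 7/5.
P₁V₁ = 7293 J, P₂V₂ = 4676 J.
W = (7293 − 4676) / 0.4 = 6541 J.

W ≈ 6540 J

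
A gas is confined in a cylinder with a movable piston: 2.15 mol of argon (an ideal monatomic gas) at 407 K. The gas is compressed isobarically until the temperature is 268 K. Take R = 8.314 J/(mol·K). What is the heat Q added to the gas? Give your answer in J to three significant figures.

Isobaric: W = nRΔT = (2.15)(8.314)(-139) = -2485 J.
ΔU = nCᵥΔT with Cᵥ = 3R/2: ΔU = (2.15)(12.47)(-139) = -3727 J.
Q = ΔU + W = -3727 − 2485 = -6212 J.

Q ≈ -6210 J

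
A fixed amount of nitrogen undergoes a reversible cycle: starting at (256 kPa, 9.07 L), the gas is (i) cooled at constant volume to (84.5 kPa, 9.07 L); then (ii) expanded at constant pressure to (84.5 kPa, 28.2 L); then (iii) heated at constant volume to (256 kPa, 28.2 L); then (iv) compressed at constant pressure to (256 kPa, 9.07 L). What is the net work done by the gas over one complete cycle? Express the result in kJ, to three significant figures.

Constant-volume legs do no work.
W(ii) = (84.5)(28.2 − 9.07) = 1616 J; W(iv) = (256)(9.07 − 28.2) = -4897 J.
W_net = 1616 − 4897 = -3281 J (the counter-clockwise enclosed area).

W_net ≈ -3.28 kJ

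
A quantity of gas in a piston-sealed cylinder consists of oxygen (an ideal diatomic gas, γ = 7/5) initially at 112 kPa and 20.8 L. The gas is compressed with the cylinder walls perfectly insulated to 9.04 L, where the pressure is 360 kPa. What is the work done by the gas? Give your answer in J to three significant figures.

W ≈ -2310 J

Adiabatic: W = (P₁V₁ − P₂V₂)/(γ − 1) with γ = 7/5.
P₁V₁ = 2330 J, P₂V₂ = 3254 J.
W = (2330 − 3254) / 0.4 = -2312 J.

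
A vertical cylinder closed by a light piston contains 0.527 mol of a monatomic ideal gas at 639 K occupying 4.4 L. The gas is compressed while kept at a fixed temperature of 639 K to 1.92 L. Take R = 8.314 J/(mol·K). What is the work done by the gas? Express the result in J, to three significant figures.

W ≈ -2320 J

Isothermal: W = nRT ln(V₂/V₁).
W = (0.527)(8.314)(639) × ln(1.92/4.4)
  = 2800 × -0.8293
W_by_gas = -2322 J.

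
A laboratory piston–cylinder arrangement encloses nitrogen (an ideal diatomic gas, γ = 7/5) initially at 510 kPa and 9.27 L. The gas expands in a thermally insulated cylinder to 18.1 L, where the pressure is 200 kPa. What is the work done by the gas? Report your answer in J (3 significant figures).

Adiabatic: W = (P₁V₁ − P₂V₂)/(γ − 1) with γ = 7/5.
P₁V₁ = 4728 J, P₂V₂ = 3620 J.
W = (4728 − 3620) / 0.4 = 2769 J.

W ≈ 2770 J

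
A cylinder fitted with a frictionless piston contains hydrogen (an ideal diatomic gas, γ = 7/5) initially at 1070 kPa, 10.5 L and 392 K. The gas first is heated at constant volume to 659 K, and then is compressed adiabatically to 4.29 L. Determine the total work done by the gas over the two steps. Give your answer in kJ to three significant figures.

Step 1 (isochoric): W = 0 (constant volume).
After step 1: P = 1799 kPa (V unchanged).
Step 2 (adiabatic): W = (P₁V₁ − P₂V₂)/(γ−1) = (18887 − 27019)/0.4 = -20328 J.
W_total = 0 − 20328 = -20328 J.

W_total ≈ -20.3 kJ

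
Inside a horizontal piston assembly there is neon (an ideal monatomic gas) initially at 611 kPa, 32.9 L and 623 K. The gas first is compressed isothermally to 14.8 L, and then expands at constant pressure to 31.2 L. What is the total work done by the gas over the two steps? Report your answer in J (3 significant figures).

W_total ≈ 6220 J

Step 1 (isothermal): W = P₁V₁ ln(V₂/V₁) = (20102) ln(14.8/32.9) = -16058 J.
After step 1: P = 1358 kPa, V = 14.8 L, T = 623 K.
Step 2 (isobaric): W = PΔV = (1358 kPa)(31.2 − 14.8 L) = 22275 J.
W_total = -16058 + 22275 = 6217 J.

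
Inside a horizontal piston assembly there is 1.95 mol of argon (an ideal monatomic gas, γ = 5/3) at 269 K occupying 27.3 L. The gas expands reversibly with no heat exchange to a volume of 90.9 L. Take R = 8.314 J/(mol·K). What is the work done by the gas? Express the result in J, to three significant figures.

Adiabatic: TV^(γ−1) = const with γ = 5/3.
T₂ = T₁ (V₁/V₂)^(γ−1) = 269 × (27.3/90.9)^0.667 = 269 × 0.4485 = 120.6 K.
W_by = nCᵥ(T₁ − T₂) = (1.95)(12.47)(269 − 120.6) = 3608 J.

W ≈ 3610 J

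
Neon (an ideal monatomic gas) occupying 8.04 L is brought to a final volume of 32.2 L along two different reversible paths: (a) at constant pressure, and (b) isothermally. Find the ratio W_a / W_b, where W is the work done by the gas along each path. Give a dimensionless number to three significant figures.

W_a / W_b ≈ 2.17

Path (a) isobaric: W = P₁(V₂ − V₁) → W_a/(P₁V₁) = 3.005.
Path (b) isothermal: W = P₁V₁ ln(V₂/V₁) → W_b/(P₁V₁) = 1.388.
W_a / W_b = 3.005 / 1.388 = 2.166.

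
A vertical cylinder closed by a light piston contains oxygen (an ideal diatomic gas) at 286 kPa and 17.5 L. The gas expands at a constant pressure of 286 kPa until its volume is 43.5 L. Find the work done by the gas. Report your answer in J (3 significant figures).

W ≈ 7440 J

Isobaric: W = P ΔV.
W = (286 kPa)(43.5 − 17.5 L) = (286)(26) = 7436 J.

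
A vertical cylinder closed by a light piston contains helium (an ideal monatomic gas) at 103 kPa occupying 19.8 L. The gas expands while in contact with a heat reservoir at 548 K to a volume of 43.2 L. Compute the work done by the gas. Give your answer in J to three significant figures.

W ≈ 1590 J

Isothermal: W = nRT ln(V₂/V₁) = P₁V₁ ln(V₂/V₁).
P₁V₁ = (103 kPa)(19.8 L) = 2039 J.
W = 2039 × ln(43.2/19.8) = 2039 × 0.7802
W_by_gas = 1591 J.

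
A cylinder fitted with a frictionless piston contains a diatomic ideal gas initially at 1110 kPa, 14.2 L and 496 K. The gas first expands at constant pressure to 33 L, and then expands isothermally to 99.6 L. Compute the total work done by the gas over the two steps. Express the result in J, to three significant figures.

W_total ≈ 61300 J

Step 1 (isobaric): W = PΔV = (1110 kPa)(33 − 14.2 L) = 20868 J.
After step 1: P = 1110 kPa, V = 33 L, T = 1153 K.
Step 2 (isothermal): W = P₁V₁ ln(V₂/V₁) = (36630) ln(99.6/33) = 40463 J.
W_total = 20868 + 40463 = 61331 J.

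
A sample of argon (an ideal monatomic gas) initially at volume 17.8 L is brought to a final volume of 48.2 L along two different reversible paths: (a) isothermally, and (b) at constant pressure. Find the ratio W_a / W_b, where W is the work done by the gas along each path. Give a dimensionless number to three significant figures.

W_a / W_b ≈ 0.583

Path (a) isothermal: W = P₁V₁ ln(V₂/V₁) → W_a/(P₁V₁) = 0.9962.
Path (b) isobaric: W = P₁(V₂ − V₁) → W_b/(P₁V₁) = 1.708.
W_a / W_b = 0.9962 / 1.708 = 0.5833.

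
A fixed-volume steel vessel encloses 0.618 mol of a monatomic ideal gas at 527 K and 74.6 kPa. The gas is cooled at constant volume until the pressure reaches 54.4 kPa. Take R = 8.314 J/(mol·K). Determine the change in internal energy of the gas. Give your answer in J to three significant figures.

ΔU ≈ -1100 J

Constant volume ⇒ W = 0, so Q = ΔU = nCᵥΔT with Cᵥ = 3R/2 = 12.47 J/(mol·K).
At constant V, T₂/T₁ = P₂/P₁ ⇒ ΔT = T₁(P₂/P₁ − 1) = 527·(54.4/74.6 − 1) = -142.7 K.
ΔU = (0.618)(12.47)(-142.7) = -1100 J.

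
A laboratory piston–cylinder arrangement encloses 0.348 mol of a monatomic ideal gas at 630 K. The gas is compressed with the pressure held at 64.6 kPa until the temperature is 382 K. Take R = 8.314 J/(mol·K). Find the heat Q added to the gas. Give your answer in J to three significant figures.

Q ≈ -1790 J

Isobaric: W = nRΔT = (0.348)(8.314)(-248) = -717.5 J.
ΔU = nCᵥΔT with Cᵥ = 3R/2: ΔU = (0.348)(12.47)(-248) = -1076 J.
Q = ΔU + W = -1076 − 717.5 = -1794 J.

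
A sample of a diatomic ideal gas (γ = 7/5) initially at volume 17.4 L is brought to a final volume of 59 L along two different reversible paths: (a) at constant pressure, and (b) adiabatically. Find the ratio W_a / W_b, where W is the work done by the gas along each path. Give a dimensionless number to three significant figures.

W_a / W_b ≈ 2.47

Path (a) isobaric: W = P₁(V₂ − V₁) → W_a/(P₁V₁) = 2.391.
Path (b) adiabatic: W = P₁V₁(1 − (V₁/V₂)^(γ−1))/(γ−1) → W_b/(P₁V₁) = 0.966.
W_a / W_b = 2.391 / 0.966 = 2.475.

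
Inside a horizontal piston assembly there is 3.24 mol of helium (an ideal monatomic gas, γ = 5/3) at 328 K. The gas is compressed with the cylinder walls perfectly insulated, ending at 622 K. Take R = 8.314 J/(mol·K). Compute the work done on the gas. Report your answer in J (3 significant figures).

W ≈ 11900 J

Adiabatic ⇒ Q = 0, so W_by = −ΔU = nCᵥ(T₁ − T₂).
Cᵥ = 3R/2 = 12.47 J/(mol·K).
W = (3.24)(12.47)(328 − 622) = -11879 J.
Work on gas = −W_by = 11879 J.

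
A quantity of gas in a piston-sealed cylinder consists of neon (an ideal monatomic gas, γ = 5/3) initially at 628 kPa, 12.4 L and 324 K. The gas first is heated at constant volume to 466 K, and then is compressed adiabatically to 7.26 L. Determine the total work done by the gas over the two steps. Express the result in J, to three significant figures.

W_total ≈ -7200 J

Step 1 (isochoric): W = 0 (constant volume).
After step 1: P = 903.2 kPa (V unchanged).
Step 2 (adiabatic): W = (P₁V₁ − P₂V₂)/(γ−1) = (11200 − 16003)/0.667 = -7205 J.
W_total = 0 − 7205 = -7205 J.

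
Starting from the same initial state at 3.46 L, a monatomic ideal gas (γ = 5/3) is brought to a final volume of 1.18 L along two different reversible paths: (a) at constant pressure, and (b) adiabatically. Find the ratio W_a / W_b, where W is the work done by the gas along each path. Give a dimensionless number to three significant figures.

W_a / W_b ≈ 0.419

Path (a) isobaric: W = P₁(V₂ − V₁) → W_a/(P₁V₁) = -0.659.
Path (b) adiabatic: W = P₁V₁(1 − (V₁/V₂)^(γ−1))/(γ−1) → W_b/(P₁V₁) = -1.573.
W_a / W_b = -0.659 / -1.573 = 0.4189.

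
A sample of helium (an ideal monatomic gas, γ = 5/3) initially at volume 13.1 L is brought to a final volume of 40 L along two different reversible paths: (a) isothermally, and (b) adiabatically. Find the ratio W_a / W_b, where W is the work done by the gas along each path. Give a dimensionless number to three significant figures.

Path (a) isothermal: W = P₁V₁ ln(V₂/V₁) → W_a/(P₁V₁) = 1.116.
Path (b) adiabatic: W = P₁V₁(1 − (V₁/V₂)^(γ−1))/(γ−1) → W_b/(P₁V₁) = 0.7873.
W_a / W_b = 1.116 / 0.7873 = 1.418.

W_a / W_b ≈ 1.42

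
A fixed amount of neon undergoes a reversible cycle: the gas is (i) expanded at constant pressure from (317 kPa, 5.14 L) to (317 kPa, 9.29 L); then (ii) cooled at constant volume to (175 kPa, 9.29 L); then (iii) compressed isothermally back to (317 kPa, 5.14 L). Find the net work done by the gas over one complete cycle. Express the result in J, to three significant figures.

Leg (i): W = PΔV = (317)(9.29 − 5.14) = 1316 J.
Leg (ii): W = 0.
Leg (iii): W = PᵢVᵢ ln(V_f/Vᵢ) = (1626) ln(5.14/9.29) = -962.3 J.
W_net = 1316 − 962.3 = 353.3 J.

W_net ≈ 353 J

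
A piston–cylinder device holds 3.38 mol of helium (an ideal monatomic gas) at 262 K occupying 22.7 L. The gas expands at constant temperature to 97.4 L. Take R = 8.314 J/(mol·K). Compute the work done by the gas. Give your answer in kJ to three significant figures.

W ≈ 10.7 kJ

Isothermal: W = nRT ln(V₂/V₁).
W = (3.38)(8.314)(262) × ln(97.4/22.7)
  = 7363 × 1.456
W_by_gas = 10723 J.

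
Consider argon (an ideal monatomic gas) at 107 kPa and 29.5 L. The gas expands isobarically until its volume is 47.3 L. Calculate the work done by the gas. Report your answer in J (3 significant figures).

Isobaric: W = P ΔV.
W = (107 kPa)(47.3 − 29.5 L) = (107)(17.8) = 1905 J.

W ≈ 1900 J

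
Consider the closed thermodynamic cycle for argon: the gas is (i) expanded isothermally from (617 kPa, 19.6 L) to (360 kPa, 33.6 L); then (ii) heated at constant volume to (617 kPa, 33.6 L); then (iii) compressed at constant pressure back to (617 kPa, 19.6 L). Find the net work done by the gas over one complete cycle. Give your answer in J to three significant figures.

Leg (i): W = PᵢVᵢ ln(V_f/Vᵢ) = (12093) ln(33.6/19.6) = 6518 J.
Leg (ii): W = 0.
Leg (iii): W = PΔV = (617)(19.6 − 33.6) = -8638 J.
W_net = 6518 − 8638 = -2120 J.

W_net ≈ -2120 J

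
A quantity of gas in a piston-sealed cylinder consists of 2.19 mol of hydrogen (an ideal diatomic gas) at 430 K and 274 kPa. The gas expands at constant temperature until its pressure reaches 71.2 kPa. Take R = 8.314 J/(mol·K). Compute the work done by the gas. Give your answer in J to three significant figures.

Isothermal process: W = nRT ln(V₂/V₁) = nRT ln(P₁/P₂).
W = (2.19)(8.314)(430) × ln(274/71.2)
  = 7829 × ln(3.848) = 7829 × 1.348
W_by_gas = 10551 J.

W ≈ 10600 J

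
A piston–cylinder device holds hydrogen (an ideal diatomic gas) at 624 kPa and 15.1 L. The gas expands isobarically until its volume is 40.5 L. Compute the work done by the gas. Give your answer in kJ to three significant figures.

Isobaric: W = P ΔV.
W = (624 kPa)(40.5 − 15.1 L) = (624)(25.4) = 15850 J.

W ≈ 15.8 kJ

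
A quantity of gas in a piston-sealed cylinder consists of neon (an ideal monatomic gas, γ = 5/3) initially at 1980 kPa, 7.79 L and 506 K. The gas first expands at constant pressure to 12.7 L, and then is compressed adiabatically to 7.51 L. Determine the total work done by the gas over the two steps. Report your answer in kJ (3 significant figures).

W_total ≈ -6.10 kJ

Step 1 (isobaric): W = PΔV = (1980 kPa)(12.7 − 7.79 L) = 9722 J.
After step 1: P = 1980 kPa, V = 12.7 L, T = 824.9 K.
Step 2 (adiabatic): W = (P₁V₁ − P₂V₂)/(γ−1) = (25146 − 35693)/0.667 = -15820 J.
W_total = 9722 − 15820 = -6098 J.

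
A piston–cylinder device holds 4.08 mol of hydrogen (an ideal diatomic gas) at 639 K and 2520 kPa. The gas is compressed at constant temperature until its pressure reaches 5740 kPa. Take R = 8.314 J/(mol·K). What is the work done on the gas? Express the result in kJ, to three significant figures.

W ≈ 17.8 kJ

Isothermal process: W = nRT ln(V₂/V₁) = nRT ln(P₁/P₂).
W = (4.08)(8.314)(639) × ln(2520/5740)
  = 21676 × ln(0.439) = 21676 × -0.8232
W_by_gas = -17843 J; work on gas = −W_by = 17843 J.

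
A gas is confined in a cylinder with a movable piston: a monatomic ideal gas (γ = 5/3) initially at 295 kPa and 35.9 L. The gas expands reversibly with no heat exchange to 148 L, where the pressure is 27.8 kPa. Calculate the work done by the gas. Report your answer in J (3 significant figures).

W ≈ 9710 J

Adiabatic: W = (P₁V₁ − P₂V₂)/(γ − 1) with γ = 5/3.
P₁V₁ = 10590 J, P₂V₂ = 4114 J.
W = (10590 − 4114) / 0.6667 = 9714 J.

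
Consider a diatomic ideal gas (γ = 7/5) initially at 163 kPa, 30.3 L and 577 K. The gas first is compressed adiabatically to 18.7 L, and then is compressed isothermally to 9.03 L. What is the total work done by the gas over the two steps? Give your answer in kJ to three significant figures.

Step 1 (adiabatic): W = (P₁V₁ − P₂V₂)/(γ−1) = (4939 − 5991)/0.4 = -2629 J.
After step 1: P = 320.4 kPa, V = 18.7 L, T = 699.9 K.
Step 2 (isothermal): W = P₁V₁ ln(V₂/V₁) = (5991) ln(9.03/18.7) = -4361 J.
W_total = -2629 − 4361 = -6990 J.

W_total ≈ -6.99 kJ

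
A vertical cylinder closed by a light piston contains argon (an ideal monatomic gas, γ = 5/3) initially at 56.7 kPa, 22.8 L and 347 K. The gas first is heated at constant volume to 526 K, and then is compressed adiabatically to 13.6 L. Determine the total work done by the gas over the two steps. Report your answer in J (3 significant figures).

Step 1 (isochoric): W = 0 (constant volume).
After step 1: P = 85.95 kPa (V unchanged).
Step 2 (adiabatic): W = (P₁V₁ − P₂V₂)/(γ−1) = (1960 − 2765)/0.667 = -1209 J.
W_total = 0 − 1209 = -1209 J.

W_total ≈ -1210 J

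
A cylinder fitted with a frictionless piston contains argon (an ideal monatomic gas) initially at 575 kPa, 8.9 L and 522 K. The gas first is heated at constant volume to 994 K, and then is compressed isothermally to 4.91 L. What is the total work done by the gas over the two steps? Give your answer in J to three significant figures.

Step 1 (isochoric): W = 0 (constant volume).
After step 1: P = 1095 kPa (V unchanged).
Step 2 (isothermal): W = P₁V₁ ln(V₂/V₁) = (9745) ln(4.91/8.9) = -5796 J.
W_total = 0 − 5796 = -5796 J.

W_total ≈ -5800 J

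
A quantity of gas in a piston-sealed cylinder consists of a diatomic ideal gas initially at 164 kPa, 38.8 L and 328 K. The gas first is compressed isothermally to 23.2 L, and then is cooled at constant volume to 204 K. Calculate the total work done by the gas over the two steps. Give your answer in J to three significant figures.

W_total ≈ -3270 J

Step 1 (isothermal): W = P₁V₁ ln(V₂/V₁) = (6363) ln(23.2/38.8) = -3272 J.
Step 2 (isochoric): W = 0 (constant volume).
W_total = -3272 + 0 = -3272 J.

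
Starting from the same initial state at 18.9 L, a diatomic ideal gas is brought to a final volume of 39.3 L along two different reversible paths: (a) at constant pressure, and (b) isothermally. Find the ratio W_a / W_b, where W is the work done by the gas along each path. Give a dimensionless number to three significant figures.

W_a / W_b ≈ 1.47

Path (a) isobaric: W = P₁(V₂ − V₁) → W_a/(P₁V₁) = 1.079.
Path (b) isothermal: W = P₁V₁ ln(V₂/V₁) → W_b/(P₁V₁) = 0.7321.
W_a / W_b = 1.079 / 0.7321 = 1.474.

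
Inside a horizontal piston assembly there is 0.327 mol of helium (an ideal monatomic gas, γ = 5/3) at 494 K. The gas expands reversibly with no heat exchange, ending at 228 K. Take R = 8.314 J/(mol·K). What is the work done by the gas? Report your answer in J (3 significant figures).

Adiabatic ⇒ Q = 0, so W_by = −ΔU = nCᵥ(T₁ − T₂).
Cᵥ = 3R/2 = 12.47 J/(mol·K).
W = (0.327)(12.47)(494 − 228) = 1085 J.

W ≈ 1080 J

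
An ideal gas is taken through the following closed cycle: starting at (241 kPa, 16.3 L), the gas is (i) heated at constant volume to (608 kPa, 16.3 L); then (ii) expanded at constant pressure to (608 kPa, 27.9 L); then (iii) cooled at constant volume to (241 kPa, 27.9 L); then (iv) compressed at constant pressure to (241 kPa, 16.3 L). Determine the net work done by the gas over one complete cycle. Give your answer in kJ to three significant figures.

Constant-volume legs do no work.
W(ii) = (608)(27.9 − 16.3) = 7053 J; W(iv) = (241)(16.3 − 27.9) = -2796 J.
W_net = 7053 − 2796 = 4257 J (the clockwise enclosed area).

W_net ≈ 4.26 kJ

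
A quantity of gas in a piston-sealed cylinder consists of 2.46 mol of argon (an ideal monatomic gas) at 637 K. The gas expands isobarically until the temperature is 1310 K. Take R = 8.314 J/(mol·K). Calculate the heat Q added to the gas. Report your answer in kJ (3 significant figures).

Isobaric: W = nRΔT = (2.46)(8.314)(673) = 13764 J.
ΔU = nCᵥΔT with Cᵥ = 3R/2: ΔU = (2.46)(12.47)(673) = 20647 J.
Q = ΔU + W = 20647 + 13764 = 34411 J.

Q ≈ 34.4 kJ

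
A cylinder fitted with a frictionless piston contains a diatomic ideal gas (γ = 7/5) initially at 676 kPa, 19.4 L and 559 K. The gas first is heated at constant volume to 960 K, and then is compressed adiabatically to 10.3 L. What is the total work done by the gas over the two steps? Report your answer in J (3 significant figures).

W_total ≈ -16200 J

Step 1 (isochoric): W = 0 (constant volume).
After step 1: P = 1161 kPa (V unchanged).
Step 2 (adiabatic): W = (P₁V₁ − P₂V₂)/(γ−1) = (22522 − 29013)/0.4 = -16228 J.
W_total = 0 − 16228 = -16228 J.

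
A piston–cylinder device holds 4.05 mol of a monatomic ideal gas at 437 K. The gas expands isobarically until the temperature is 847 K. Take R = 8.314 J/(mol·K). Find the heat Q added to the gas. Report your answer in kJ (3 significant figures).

Q ≈ 34.5 kJ

Isobaric: W = nRΔT = (4.05)(8.314)(410) = 13805 J.
ΔU = nCᵥΔT with Cᵥ = 3R/2: ΔU = (4.05)(12.47)(410) = 20708 J.
Q = ΔU + W = 20708 + 13805 = 34513 J.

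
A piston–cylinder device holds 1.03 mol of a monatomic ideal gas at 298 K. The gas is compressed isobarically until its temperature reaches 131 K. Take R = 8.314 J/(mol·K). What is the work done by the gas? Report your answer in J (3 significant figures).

W ≈ -1430 J

Isobaric: W = P ΔV = nR ΔT.
W = (1.03)(8.314)(131 − 298) = -1430 J.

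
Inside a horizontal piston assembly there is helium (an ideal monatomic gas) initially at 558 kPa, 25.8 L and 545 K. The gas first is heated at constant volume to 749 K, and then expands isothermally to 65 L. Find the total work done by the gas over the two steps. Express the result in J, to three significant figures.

Step 1 (isochoric): W = 0 (constant volume).
After step 1: P = 766.9 kPa (V unchanged).
Step 2 (isothermal): W = P₁V₁ ln(V₂/V₁) = (19785) ln(65/25.8) = 18282 J.
W_total = 0 + 18282 = 18282 J.

W_total ≈ 18300 J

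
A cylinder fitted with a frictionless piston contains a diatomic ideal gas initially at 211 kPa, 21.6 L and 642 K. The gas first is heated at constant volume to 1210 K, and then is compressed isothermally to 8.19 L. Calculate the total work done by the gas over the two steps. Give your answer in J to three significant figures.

Step 1 (isochoric): W = 0 (constant volume).
After step 1: P = 397.7 kPa (V unchanged).
Step 2 (isothermal): W = P₁V₁ ln(V₂/V₁) = (8590) ln(8.19/21.6) = -8330 J.
W_total = 0 − 8330 = -8330 J.

W_total ≈ -8330 J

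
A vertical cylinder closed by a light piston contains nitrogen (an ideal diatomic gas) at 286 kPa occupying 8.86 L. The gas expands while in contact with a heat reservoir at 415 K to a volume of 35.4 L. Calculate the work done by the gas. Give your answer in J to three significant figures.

Isothermal: W = nRT ln(V₂/V₁) = P₁V₁ ln(V₂/V₁).
P₁V₁ = (286 kPa)(8.86 L) = 2534 J.
W = 2534 × ln(35.4/8.86) = 2534 × 1.385
W_by_gas = 3510 J.

W ≈ 3510 J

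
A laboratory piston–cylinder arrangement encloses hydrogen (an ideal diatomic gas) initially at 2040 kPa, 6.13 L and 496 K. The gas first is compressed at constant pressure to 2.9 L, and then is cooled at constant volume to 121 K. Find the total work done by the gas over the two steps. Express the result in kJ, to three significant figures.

Step 1 (isobaric): W = PΔV = (2040 kPa)(2.9 − 6.13 L) = -6589 J.
Step 2 (isochoric): W = 0 (constant volume).
W_total = -6589 + 0 = -6589 J.

W_total ≈ -6.59 kJ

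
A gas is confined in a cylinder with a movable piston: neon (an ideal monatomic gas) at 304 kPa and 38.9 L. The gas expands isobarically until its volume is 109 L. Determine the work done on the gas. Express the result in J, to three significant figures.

Isobaric: W = P ΔV.
W = (304 kPa)(109 − 38.9 L) = (304)(70.1) = 21310 J.
Work on gas = −W_by = -21310 J.

W ≈ -21300 J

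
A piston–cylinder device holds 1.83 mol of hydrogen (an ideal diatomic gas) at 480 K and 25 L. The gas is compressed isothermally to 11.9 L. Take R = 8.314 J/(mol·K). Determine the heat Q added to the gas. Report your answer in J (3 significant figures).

Q ≈ -5420 J

Isothermal ⇒ ΔU = 0, so Q = W = nRT ln(V₂/V₁).
Q = (1.83)(8.314)(480) ln(11.9/25) = 7303 × -0.7423 = -5421 J.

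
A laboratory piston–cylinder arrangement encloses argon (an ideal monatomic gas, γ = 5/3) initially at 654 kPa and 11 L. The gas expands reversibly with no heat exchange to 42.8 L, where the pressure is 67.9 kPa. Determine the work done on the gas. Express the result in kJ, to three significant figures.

W ≈ -6.43 kJ

Adiabatic: W = (P₁V₁ − P₂V₂)/(γ − 1) with γ = 5/3.
P₁V₁ = 7194 J, P₂V₂ = 2906 J.
W = (7194 − 2906) / 0.6667 = 6432 J.
Work on gas = −W_by = -6432 J.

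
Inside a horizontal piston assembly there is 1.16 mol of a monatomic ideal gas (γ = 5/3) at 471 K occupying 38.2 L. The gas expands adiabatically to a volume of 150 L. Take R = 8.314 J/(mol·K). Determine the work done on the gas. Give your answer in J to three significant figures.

Adiabatic: TV^(γ−1) = const with γ = 5/3.
T₂ = T₁ (V₁/V₂)^(γ−1) = 471 × (38.2/150)^0.667 = 471 × 0.4018 = 189.2 K.
W_by = nCᵥ(T₁ − T₂) = (1.16)(12.47)(471 − 189.2) = 4076 J.
Work on gas = −W_by = -4076 J.

W ≈ -4080 J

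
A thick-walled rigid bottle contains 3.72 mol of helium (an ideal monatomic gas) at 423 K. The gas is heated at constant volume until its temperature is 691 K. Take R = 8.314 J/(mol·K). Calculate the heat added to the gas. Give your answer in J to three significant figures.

Q ≈ 12400 J

Constant volume ⇒ W = 0, so Q = ΔU = nCᵥΔT with Cᵥ = 3R/2 = 12.47 J/(mol·K).
ΔU = (3.72)(12.47)(691 − 423) = 12433 J.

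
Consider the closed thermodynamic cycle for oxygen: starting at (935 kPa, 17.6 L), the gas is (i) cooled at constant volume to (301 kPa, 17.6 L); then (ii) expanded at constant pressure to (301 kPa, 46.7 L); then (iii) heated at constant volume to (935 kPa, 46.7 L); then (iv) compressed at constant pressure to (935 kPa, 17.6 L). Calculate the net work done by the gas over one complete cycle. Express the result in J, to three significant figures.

W_net ≈ -18400 J

Constant-volume legs do no work.
W(ii) = (301)(46.7 − 17.6) = 8759 J; W(iv) = (935)(17.6 − 46.7) = -27208 J.
W_net = 8759 − 27208 = -18449 J (the counter-clockwise enclosed area).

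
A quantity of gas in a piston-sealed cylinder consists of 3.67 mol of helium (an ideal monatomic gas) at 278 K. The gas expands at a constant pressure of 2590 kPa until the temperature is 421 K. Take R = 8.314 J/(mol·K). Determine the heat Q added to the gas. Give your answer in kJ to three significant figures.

Isobaric: W = nRΔT = (3.67)(8.314)(143) = 4363 J.
ΔU = nCᵥΔT with Cᵥ = 3R/2: ΔU = (3.67)(12.47)(143) = 6545 J.
Q = ΔU + W = 6545 + 4363 = 10908 J.

Q ≈ 10.9 kJ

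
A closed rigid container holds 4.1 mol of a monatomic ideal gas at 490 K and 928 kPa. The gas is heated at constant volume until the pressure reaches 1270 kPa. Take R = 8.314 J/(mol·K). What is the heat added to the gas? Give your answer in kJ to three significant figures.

Q ≈ 9.23 kJ

Constant volume ⇒ W = 0, so Q = ΔU = nCᵥΔT with Cᵥ = 3R/2 = 12.47 J/(mol·K).
At constant V, T₂/T₁ = P₂/P₁ ⇒ ΔT = T₁(P₂/P₁ − 1) = 490·(1270/928 − 1) = 180.6 K.
ΔU = (4.1)(12.47)(180.6) = 9233 J.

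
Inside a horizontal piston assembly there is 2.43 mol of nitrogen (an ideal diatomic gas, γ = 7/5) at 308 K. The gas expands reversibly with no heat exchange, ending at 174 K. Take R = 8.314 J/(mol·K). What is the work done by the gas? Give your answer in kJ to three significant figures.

Adiabatic ⇒ Q = 0, so W_by = −ΔU = nCᵥ(T₁ − T₂).
Cᵥ = 5R/2 = 20.79 J/(mol·K).
W = (2.43)(20.79)(308 − 174) = 6768 J.

W ≈ 6.77 kJ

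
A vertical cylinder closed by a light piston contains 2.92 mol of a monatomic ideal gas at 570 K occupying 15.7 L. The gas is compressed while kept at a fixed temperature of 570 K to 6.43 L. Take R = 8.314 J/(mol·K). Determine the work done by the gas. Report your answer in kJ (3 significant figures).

Isothermal: W = nRT ln(V₂/V₁).
W = (2.92)(8.314)(570) × ln(6.43/15.7)
  = 13838 × -0.8927
W_by_gas = -12353 J.

W ≈ -12.4 kJ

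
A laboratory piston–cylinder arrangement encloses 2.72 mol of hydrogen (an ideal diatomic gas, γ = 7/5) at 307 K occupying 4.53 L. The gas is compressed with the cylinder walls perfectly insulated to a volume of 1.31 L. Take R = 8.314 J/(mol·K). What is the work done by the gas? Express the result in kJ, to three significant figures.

W ≈ -11.2 kJ

Adiabatic: TV^(γ−1) = const with γ = 7/5.
T₂ = T₁ (V₁/V₂)^(γ−1) = 307 × (4.53/1.31)^0.4 = 307 × 1.643 = 504.3 K.
W_by = nCᵥ(T₁ − T₂) = (2.72)(20.79)(307 − 504.3) = -11153 J.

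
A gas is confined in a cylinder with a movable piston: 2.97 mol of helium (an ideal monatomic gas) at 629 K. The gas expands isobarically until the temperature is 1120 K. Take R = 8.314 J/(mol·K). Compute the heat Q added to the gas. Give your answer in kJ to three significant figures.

Q ≈ 30.3 kJ

Isobaric: W = nRΔT = (2.97)(8.314)(491) = 12124 J.
ΔU = nCᵥΔT with Cᵥ = 3R/2: ΔU = (2.97)(12.47)(491) = 18186 J.
Q = ΔU + W = 18186 + 12124 = 30310 J.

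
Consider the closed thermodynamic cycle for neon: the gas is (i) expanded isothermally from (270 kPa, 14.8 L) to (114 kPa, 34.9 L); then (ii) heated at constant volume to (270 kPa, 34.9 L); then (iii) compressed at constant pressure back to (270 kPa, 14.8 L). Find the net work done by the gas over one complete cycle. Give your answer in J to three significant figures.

Leg (i): W = PᵢVᵢ ln(V_f/Vᵢ) = (3996) ln(34.9/14.8) = 3428 J.
Leg (ii): W = 0.
Leg (iii): W = PΔV = (270)(14.8 − 34.9) = -5427 J.
W_net = 3428 − 5427 = -1999 J.

W_net ≈ -2000 J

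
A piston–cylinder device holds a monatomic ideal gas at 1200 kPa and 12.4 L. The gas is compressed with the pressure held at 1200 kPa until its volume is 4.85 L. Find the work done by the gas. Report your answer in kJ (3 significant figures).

W ≈ -9.06 kJ

Isobaric: W = P ΔV.
W = (1200 kPa)(4.85 − 12.4 L) = (1200)(-7.55) = -9060 J.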